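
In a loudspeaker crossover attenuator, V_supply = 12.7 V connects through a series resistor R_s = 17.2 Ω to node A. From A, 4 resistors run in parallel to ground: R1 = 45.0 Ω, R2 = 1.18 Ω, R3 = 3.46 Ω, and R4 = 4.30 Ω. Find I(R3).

I ≈ 0.147 A

Parallel bank: R_p = 1/(1/45.0 + 1/1.18 + 1/3.46 + 1/4.30) = 0.7188 Ω.
V_A = 12.7 × 0.7188/17.92 = 0.5094 V.
I(R3) = V_A / R3 = 0.5094/3.46 = 0.1472 A.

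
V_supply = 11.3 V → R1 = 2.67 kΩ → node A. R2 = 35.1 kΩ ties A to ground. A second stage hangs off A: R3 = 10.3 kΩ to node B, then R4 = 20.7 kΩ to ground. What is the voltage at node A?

The second stage (R3 + R4 = 31.00 kΩ) loads node A in parallel with R2.
R2 ‖ (R3+R4) = 16.46 kΩ.
First divider: V_A = V_supply · 16.46/(2.67 + 16.46) = 9.723 V.

V_A ≈ 9.72 V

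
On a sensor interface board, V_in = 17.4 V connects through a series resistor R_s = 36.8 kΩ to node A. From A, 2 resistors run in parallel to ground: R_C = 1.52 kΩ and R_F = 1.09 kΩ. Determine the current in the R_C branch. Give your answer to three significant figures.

I ≈ 0.194 mA

Parallel bank: R_p = 1/(1/1.52 + 1/1.09) = 0.6348 kΩ.
Node voltage V_A = V_in · R_p/(R_s + R_p) = 17.4 × 0.01696 = 0.2951 V.
Branch current I = V_A/R_C = 0.2951/1.52 = 0.1941 mA.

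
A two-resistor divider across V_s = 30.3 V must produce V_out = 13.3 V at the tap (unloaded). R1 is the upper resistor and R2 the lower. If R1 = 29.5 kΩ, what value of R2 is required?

V_out/V_s = R2/(R1+R2) = 0.4389.
R2 = R1 · 0.4389/(1 − 0.4389) = 23.08 kΩ.

R2 ≈ 23.1 kΩ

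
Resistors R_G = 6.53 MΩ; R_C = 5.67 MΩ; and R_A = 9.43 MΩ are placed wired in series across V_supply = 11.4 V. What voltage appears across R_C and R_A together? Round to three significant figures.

Total series resistance ΣR = 6.53 + 5.67 + 9.43 = 21.63 MΩ.
R_{R_C..R_A} = 5.67 + 9.43 = 15.10 MΩ.
Voltage divider: V = V_supply · (15.10 / 21.63) = 11.4 × 0.6981 = 7.958 V.

V ≈ 7.96 V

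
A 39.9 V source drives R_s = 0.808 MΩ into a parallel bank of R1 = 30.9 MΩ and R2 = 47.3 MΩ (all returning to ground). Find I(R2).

Parallel bank: R_p = 1/(1/30.9 + 1/47.3) = 18.69 MΩ.
V_A = 39.9 × 18.69/19.50 = 38.25 V.
I(R2) = V_A / R2 = 38.25/47.3 = 0.8086 µA.

I ≈ 0.809 µA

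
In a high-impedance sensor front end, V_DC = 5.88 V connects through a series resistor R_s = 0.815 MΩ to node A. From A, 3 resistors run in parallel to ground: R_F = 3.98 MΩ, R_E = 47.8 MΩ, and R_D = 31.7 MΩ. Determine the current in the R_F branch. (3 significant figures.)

Equivalent of the parallel group: R_p = 3.292 MΩ.
V_A by voltage divider: V_A = 5.88 × 3.292/(0.815 + 3.292) = 4.713 V.
I(R_F) = V_A / R_F = 4.713/3.98 = 1.184 µA.
(Check via current divider: I_total = 1.432 µA; share G_k/ΣG = 0.8273 → same result.)

I ≈ 1.18 µA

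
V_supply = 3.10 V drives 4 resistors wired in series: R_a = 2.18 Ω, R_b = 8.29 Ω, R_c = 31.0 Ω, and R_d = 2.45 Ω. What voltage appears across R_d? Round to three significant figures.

ΣR = 2.18 + 8.29 + 31.0 + 2.45 = 43.92 Ω.
By the voltage-divider rule, V = 3.10 × 2.450/43.92 = 0.1729 V.

V ≈ 0.173 V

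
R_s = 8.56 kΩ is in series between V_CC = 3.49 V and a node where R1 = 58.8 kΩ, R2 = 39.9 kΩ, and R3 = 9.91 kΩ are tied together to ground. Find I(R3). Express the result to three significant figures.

Combine the parallel branches: R_p = (1/58.8 + 1/39.9 + 1/9.91)⁻¹ = 6.994 kΩ.
V_A = 3.49 × 6.994/15.55 = 1.569 V.
I(R3) = V_A / R3 = 1.569/9.91 = 0.1584 mA.
(Check via current divider: I_total = 0.2244 mA; share G_k/ΣG = 0.7058 → same result.)

I ≈ 0.158 mA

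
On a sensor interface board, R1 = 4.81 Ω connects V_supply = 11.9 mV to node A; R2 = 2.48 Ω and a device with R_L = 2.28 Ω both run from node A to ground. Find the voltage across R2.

V_out ≈ 2.36 mV

R2 ‖ R_L = (2.48 × 2.28)/(2.48 + 2.28) = 1.188 Ω.
Then V_out = V_supply · R2'/(R1 + R2') = 11.9 × 1.188/5.998 = 2.357 mV.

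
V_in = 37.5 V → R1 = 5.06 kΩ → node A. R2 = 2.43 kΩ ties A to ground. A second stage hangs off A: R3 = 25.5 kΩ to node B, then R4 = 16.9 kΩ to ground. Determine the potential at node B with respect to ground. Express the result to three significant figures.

The second stage (R3 + R4 = 42.40 kΩ) loads node A in parallel with R2.
Effective lower resistance at A: R2 ‖ 42.40 = 2.298 kΩ.
V_A = 37.5 × 2.298/(5.06 + 2.298) = 11.71 V.
Then the unloaded second divider: V_B = V_A × R4/(R3+R4) = 11.71 × 0.3986 = 4.669 V.

V_B ≈ 4.67 V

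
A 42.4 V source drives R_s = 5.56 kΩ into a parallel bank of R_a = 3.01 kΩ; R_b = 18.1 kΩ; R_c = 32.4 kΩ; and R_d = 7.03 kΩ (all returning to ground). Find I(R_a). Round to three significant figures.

I ≈ 3.42 mA

Parallel bank: R_p = 1/(1/3.01 + 1/18.1 + 1/32.4 + 1/7.03) = 1.784 kΩ.
V_A = 42.4 × 1.784/7.344 = 10.30 V.
I(R_a) = V_A / R_a = 10.30/3.01 = 3.422 mA.
(Equivalently: I_total = 5.774 mA, then current-divider fraction G_k/ΣG = 0.5926.)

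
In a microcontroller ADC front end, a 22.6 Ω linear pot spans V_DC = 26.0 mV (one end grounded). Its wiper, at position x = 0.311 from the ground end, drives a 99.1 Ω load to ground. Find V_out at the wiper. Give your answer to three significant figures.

V_out ≈ 7.71 mV

Split the track: R_lower = x·R_p = 7.029 Ω, R_upper = (1−x)·R_p = 15.57 Ω.
R_L loads the lower segment: effective lower R = 6.563 Ω.
Then V_out = V_DC · 6.563/(15.57 + 6.563) = 7.709 mV.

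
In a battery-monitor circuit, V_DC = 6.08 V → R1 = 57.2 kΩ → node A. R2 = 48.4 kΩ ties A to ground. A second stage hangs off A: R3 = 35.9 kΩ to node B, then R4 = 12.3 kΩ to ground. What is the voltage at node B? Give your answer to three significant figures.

Looking into the second stage from A: R3 + R4 = 48.20 kΩ appears in parallel with R2.
Effective lower resistance at A: R2 ‖ 48.20 = 24.15 kΩ.
V_A = 6.08 × 24.15/(57.2 + 24.15) = 1.805 V.
Stage 2 is unloaded, so V_B = V_A · R4/(R3+R4) = 1.805 × 12.3/48.20 = 0.4606 V.

V_B ≈ 0.461 V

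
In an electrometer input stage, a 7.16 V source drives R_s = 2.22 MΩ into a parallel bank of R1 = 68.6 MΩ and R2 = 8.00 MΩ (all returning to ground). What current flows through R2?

Parallel bank: R_p = 1/(1/68.6 + 1/8.00) = 7.164 MΩ.
Node voltage V_A = V_s · R_p/(R_s + R_p) = 7.16 × 0.7634 = 5.466 V.
Branch current I = V_A/R2 = 5.466/8.00 = 0.6833 µA.
(Check via current divider: I_total = 0.7630 µA; share G_k/ΣG = 0.8956 → same result.)

I ≈ 0.683 µA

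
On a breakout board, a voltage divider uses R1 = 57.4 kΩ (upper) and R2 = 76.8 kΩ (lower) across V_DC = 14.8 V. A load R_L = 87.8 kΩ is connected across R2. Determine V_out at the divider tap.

The load sits in parallel with R2, giving an effective lower resistance R2' = R2·R_L/(R2+R_L) = 40.97 kΩ.
Now apply the divider: V_out = 14.8 × 0.4165 = 6.164 V.

V_out ≈ 6.16 V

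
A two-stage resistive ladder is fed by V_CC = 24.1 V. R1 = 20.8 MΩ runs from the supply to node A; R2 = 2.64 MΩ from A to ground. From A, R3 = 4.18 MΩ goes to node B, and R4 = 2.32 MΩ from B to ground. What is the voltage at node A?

V_A ≈ 2.00 V

Looking into the second stage from A: R3 + R4 = 6.500 MΩ appears in parallel with R2.
Effective lower resistance at A: R2 ‖ 6.500 = 1.877 MΩ.
So V_A = 24.1 × 0.08279 = 1.995 V.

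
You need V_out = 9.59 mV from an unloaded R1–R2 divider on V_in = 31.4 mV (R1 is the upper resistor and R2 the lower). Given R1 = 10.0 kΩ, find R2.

The divider ratio is R2/(R1+R2) = 9.59/31.4 = 0.3054.
Rearranging, R2 = R1·k/(1−k) = 10.0 × 0.4397 = 4.397 kΩ.

R2 ≈ 4.40 kΩ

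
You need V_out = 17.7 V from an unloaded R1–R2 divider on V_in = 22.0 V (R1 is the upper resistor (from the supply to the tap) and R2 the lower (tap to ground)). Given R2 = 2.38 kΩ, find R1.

R1 ≈ 0.578 kΩ

The divider ratio is R2/(R1+R2) = 17.7/22.0 = 0.8045.
Rearranging, R1 = R2·(1−k)/k = 2.38 × 0.2429 = 0.5782 kΩ.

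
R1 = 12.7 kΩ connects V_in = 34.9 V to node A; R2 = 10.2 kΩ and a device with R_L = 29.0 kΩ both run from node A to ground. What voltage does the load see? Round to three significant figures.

V_out ≈ 13.0 V

The load sits in parallel with R2, giving an effective lower resistance R2' = R2·R_L/(R2+R_L) = 7.546 kΩ.
Then V_out = V_in · R2'/(R1 + R2') = 34.9 × 7.546/20.25 = 13.01 V.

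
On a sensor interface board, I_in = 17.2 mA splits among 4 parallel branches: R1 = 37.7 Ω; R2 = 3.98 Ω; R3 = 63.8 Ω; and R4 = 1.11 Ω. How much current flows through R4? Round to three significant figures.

I ≈ 13.0 mA

ΣG = 1/37.7 + 1/3.98 + 1/63.8 + 1/1.11 = 1.194.
Current divider: I(R4) = I_in · G_k/ΣG = 17.2 × (0.9009/1.194) = 17.2 × 0.7543 = 12.97 mA.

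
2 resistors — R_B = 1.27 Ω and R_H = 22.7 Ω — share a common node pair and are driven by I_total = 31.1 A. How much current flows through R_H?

I ≈ 1.65 A

For two parallel branches, I_k = I_total · (other R)/(sum of R).
So I = 31.1 × 1.27/23.97 = 1.648 A.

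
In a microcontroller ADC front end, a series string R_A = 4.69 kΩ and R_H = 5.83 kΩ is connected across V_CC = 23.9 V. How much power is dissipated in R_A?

The common current is I = 23.9/10.52 = 2.272 mA.
P(R_A) = I²·R_A = (2.272)² × 4.69 = 24.21 mW.

P ≈ 24.2 mW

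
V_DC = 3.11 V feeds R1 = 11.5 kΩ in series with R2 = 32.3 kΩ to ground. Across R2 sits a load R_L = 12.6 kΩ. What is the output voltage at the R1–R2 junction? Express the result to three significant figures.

V_out ≈ 1.37 V

R2 ‖ R_L = (32.3 × 12.6)/(32.3 + 12.6) = 9.064 kΩ.
Now apply the divider: V_out = 3.11 × 0.4408 = 1.371 V.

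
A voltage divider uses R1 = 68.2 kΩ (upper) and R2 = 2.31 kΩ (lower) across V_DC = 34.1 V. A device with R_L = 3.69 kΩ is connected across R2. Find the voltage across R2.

V_out ≈ 0.696 V

The load sits in parallel with R2, giving an effective lower resistance R2' = R2·R_L/(R2+R_L) = 1.421 kΩ.
Voltage divider with the loaded lower leg: V_out = 34.1 × 1.421/(68.2 + 1.421) = 34.1 × 0.02041 = 0.6958 V.
(Unloaded it would be 1.12 V; the load pulls it down.)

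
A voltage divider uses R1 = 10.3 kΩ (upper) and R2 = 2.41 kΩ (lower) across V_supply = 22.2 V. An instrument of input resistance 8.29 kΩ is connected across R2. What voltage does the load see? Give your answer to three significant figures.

V_out ≈ 3.41 V

First combine the lower leg with the load: R2 ‖ R_L = 1.867 kΩ.
Then V_out = V_supply · R2'/(R1 + R2') = 22.2 × 1.867/12.17 = 3.407 V.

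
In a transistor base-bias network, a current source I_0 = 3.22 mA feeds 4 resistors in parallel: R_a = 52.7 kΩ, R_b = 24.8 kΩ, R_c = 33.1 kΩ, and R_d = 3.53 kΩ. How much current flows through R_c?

I ≈ 0.261 mA

Total conductance ΣG = 1/52.7 + 1/24.8 + 1/33.1 + 1/3.53 = 0.3728 (units of 1/kΩ).
Current divider: I(R_c) = I_0 · G_k/ΣG = 3.22 × (0.03021/0.3728) = 3.22 × 0.08104 = 0.2609 mA.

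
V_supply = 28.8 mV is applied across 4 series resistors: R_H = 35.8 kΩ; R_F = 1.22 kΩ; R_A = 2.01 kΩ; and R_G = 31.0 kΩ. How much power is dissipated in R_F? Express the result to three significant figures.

P ≈ 0.206 nW

The common current is I = 28.8/70.03 = 0.4113 µA.
V(R_F) = I·R = 0.5017 mV; P = V·I = 0.5017 × 0.4113 = 0.2063 nW.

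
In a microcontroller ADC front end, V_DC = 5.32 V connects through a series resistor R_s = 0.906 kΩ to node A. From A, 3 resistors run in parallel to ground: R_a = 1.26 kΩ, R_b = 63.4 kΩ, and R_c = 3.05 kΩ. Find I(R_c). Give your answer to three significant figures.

I ≈ 0.859 mA

Combine the parallel branches: R_p = (1/1.26 + 1/63.4 + 1/3.05)⁻¹ = 0.8793 kΩ.
V_A by voltage divider: V_A = 5.32 × 0.8793/(0.906 + 0.8793) = 2.620 V.
I(R_c) = V_A / R_c = 2.620/3.05 = 0.8591 mA.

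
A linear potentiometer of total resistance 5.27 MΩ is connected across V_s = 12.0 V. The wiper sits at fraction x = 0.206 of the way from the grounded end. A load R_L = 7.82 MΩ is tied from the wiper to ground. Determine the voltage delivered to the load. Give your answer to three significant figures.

Lower segment x·R_p = 1.086 MΩ; upper segment (1−x)·R_p = 4.184 MΩ.
Lower segment in parallel with the load: 1.086 ‖ 7.82 = 0.9533 MΩ.
Loaded-divider output: V_out = 12.0 × 0.1855 = 2.227 V.
(Unloaded: V_out = x·V_s = 2.47 V.)

V_out ≈ 2.23 V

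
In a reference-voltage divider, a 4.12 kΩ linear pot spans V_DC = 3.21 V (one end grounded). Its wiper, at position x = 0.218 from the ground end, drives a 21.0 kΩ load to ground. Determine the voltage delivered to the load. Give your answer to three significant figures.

The pot divides into 3.222 kΩ above the wiper and 0.8982 kΩ below.
(x·R_p) ‖ R_L = 0.8613 kΩ.
Loaded-divider output: V_out = 3.21 × 0.2109 = 0.6771 V.

V_out ≈ 0.677 V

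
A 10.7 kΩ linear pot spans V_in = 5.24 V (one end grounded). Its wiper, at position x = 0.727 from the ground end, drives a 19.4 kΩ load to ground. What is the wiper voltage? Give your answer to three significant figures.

Lower segment x·R_p = 7.779 kΩ; upper segment (1−x)·R_p = 2.921 kΩ.
R_L loads the lower segment: effective lower R = 5.552 kΩ.
V_out = 5.24 × 5.552/(2.921 + 5.552) = 3.434 V.

V_out ≈ 3.43 V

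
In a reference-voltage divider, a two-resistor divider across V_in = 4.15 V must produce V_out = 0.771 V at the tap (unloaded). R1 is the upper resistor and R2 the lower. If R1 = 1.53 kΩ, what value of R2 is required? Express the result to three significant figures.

Required fraction k = V_out/V_in = 0.1858.
So R2 = R1 · V_out/(V_in − V_out) = 1.53 × 0.771/(4.15 − 0.771) = 1.53 × 0.2282 = 0.3491 kΩ.

R2 ≈ 0.349 kΩ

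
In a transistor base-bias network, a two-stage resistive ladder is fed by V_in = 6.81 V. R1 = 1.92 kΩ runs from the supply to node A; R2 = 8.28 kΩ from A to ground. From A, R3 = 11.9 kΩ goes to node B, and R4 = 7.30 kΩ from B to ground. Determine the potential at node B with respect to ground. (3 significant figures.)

Looking into the second stage from A: R3 + R4 = 19.20 kΩ appears in parallel with R2.
R2 ‖ (R3+R4) = 5.785 kΩ.
First divider: V_A = V_in · 5.785/(1.92 + 5.785) = 5.113 V.
Stage 2 is unloaded, so V_B = V_A · R4/(R3+R4) = 5.113 × 7.30/19.20 = 1.944 V.

V_B ≈ 1.94 V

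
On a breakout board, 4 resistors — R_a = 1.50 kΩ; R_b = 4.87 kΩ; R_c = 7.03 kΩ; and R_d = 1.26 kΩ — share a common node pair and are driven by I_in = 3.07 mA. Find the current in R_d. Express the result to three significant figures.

I ≈ 1.35 mA

ΣG = 1/1.50 + 1/4.87 + 1/7.03 + 1/1.26 = 1.808.
R_d takes the fraction G_k/ΣG = 0.7937/1.808 = 0.4390, so I = 3.07 × 0.4390 = 1.348 mA.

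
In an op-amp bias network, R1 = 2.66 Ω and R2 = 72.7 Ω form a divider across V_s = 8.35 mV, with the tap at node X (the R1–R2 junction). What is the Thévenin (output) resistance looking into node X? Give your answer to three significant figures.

R_th ≈ 2.57 Ω

Zeroing V_s shorts the top of R1 to ground, so R_th = R1 ‖ R2 = 2.566 Ω.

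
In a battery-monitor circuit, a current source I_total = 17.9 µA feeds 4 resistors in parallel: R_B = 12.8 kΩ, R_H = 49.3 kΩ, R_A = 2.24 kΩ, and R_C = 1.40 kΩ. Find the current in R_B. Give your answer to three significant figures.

I ≈ 1.11 µA

Total conductance ΣG = 1/12.8 + 1/49.3 + 1/2.24 + 1/1.40 = 1.259 (units of 1/kΩ).
R_B takes the fraction G_k/ΣG = 0.07812/1.259 = 0.06205, so I = 17.9 × 0.06205 = 1.111 µA.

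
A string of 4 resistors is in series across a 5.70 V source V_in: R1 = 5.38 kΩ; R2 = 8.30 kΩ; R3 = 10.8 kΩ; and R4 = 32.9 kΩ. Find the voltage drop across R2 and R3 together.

Total series resistance ΣR = 5.38 + 8.30 + 10.8 + 32.9 = 57.38 kΩ.
R_{R2..R3} = 8.30 + 10.8 = 19.10 kΩ.
V = V_in · R/ΣR = 5.70 × 0.3329 = 1.897 V.

V ≈ 1.90 V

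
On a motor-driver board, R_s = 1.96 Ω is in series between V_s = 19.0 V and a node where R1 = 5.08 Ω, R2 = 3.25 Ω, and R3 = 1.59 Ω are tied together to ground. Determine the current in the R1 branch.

Equivalent of the parallel group: R_p = 0.8822 Ω.
V_A by voltage divider: V_A = 19.0 × 0.8822/(1.96 + 0.8822) = 5.898 V.
I(R1) = V_A / R1 = 5.898/5.08 = 1.161 A.

I ≈ 1.16 A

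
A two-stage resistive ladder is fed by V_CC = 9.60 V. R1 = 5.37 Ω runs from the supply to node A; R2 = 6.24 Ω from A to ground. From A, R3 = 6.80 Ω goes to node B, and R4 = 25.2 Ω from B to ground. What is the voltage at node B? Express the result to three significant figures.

V_B ≈ 3.73 V

Node A sees R2 in parallel with the series input of stage 2, R3 + R4 = 32.00 Ω.
Effective lower resistance at A: R2 ‖ 32.00 = 5.222 Ω.
V_A = 9.60 × 5.222/(5.37 + 5.222) = 4.733 V.
V_B = V_A × 0.7875 = 3.727 V.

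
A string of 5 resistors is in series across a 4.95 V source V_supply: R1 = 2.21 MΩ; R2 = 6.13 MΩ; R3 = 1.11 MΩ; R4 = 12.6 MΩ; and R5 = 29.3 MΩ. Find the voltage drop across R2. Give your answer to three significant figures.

Series total: ΣR = 2.21 + 6.13 + 1.11 + 12.6 + 29.3 = 51.35 MΩ.
By the voltage-divider rule, V = 4.95 × 6.130/51.35 = 0.5909 V.

V ≈ 0.591 V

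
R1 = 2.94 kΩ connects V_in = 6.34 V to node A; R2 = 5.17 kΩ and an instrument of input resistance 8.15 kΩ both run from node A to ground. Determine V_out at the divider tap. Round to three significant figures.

R2 ‖ R_L = (5.17 × 8.15)/(5.17 + 8.15) = 3.163 kΩ.
Voltage divider with the loaded lower leg: V_out = 6.34 × 3.163/(2.94 + 3.163) = 6.34 × 0.5183 = 3.286 V.
(Unloaded it would be 4.04 V; the load pulls it down.)

V_out ≈ 3.29 V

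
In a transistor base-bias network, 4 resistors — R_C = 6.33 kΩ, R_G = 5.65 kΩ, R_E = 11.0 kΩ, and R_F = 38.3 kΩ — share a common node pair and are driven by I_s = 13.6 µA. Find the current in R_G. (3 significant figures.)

I ≈ 5.33 µA

ΣG = 1/6.33 + 1/5.65 + 1/11.0 + 1/38.3 = 0.4520.
R_G takes the fraction G_k/ΣG = 0.1770/0.4520 = 0.3916, so I = 13.6 × 0.3916 = 5.326 µA.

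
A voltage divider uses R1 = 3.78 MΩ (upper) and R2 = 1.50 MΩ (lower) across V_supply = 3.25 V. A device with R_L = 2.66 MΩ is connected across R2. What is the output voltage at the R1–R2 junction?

V_out ≈ 0.658 V

R2 ‖ R_L = (1.50 × 2.66)/(1.50 + 2.66) = 0.9591 MΩ.
Then V_out = V_supply · R2'/(R1 + R2') = 3.25 × 0.9591/4.739 = 0.6578 V.
(Unloaded it would be 0.923 V; the load pulls it down.)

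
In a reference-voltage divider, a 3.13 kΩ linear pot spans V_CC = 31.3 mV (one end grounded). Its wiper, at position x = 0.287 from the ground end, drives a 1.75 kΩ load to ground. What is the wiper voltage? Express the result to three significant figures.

V_out ≈ 6.58 mV

Split the track: R_lower = x·R_p = 0.8983 kΩ, R_upper = (1−x)·R_p = 2.232 kΩ.
R_L loads the lower segment: effective lower R = 0.5936 kΩ.
Then V_out = V_CC · 0.5936/(2.232 + 0.5936) = 6.576 mV.
(Unloaded: V_out = x·V_CC = 8.98 mV.)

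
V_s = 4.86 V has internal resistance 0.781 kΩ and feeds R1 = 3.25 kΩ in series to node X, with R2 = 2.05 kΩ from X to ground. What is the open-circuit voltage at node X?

R1' = 0.781 + 3.25 = 4.031 kΩ (source resistance + R1).
V_th is the unloaded tap voltage: V_s · R2/(R1'+R2) = 4.86 × 0.3371 = 1.638 V.

V_th ≈ 1.64 V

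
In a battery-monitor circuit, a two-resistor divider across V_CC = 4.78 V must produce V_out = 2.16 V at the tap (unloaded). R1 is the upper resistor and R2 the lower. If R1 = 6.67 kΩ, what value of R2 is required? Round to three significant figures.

V_out/V_CC = R2/(R1+R2) = 0.4519.
Rearranging, R2 = R1·k/(1−k) = 6.67 × 0.8244 = 5.499 kΩ.

R2 ≈ 5.50 kΩ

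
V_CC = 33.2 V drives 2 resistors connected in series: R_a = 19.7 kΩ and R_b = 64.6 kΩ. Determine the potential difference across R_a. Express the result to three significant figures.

ΣR = 19.7 + 64.6 = 84.30 kΩ.
Voltage divider: V = V_CC · (19.70 / 84.30) = 33.2 × 0.2337 = 7.758 V.

V ≈ 7.76 V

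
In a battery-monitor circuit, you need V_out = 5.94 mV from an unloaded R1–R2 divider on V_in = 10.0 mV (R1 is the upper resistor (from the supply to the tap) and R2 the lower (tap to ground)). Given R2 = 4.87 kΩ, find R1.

Required fraction k = V_out/V_in = 0.5940.
Rearranging, R1 = R2·(1−k)/k = 4.87 × 0.6835 = 3.329 kΩ.

R1 ≈ 3.33 kΩ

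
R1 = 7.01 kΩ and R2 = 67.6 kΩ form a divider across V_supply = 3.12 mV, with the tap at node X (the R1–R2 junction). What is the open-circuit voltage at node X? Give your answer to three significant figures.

With X open, the divider is unloaded: V_th = 3.12 × 67.6/74.61 = 2.827 mV.

V_th ≈ 2.83 mV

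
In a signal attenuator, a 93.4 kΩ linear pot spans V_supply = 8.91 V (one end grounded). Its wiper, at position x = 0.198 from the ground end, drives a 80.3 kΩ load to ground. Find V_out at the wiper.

Lower segment x·R_p = 18.49 kΩ; upper segment (1−x)·R_p = 74.91 kΩ.
(x·R_p) ‖ R_L = 15.03 kΩ.
Then V_out = V_supply · 15.03/(74.91 + 15.03) = 1.489 V.

V_out ≈ 1.49 V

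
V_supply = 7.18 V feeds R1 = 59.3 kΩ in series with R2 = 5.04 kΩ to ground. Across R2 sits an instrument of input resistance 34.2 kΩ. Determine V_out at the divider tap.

R2 ‖ R_L = (5.04 × 34.2)/(5.04 + 34.2) = 4.393 kΩ.
Now apply the divider: V_out = 7.18 × 0.06897 = 0.4952 V.

V_out ≈ 0.495 V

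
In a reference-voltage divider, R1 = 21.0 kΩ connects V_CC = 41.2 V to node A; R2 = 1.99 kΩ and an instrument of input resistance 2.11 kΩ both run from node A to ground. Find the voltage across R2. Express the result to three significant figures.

The load sits in parallel with R2, giving an effective lower resistance R2' = R2·R_L/(R2+R_L) = 1.024 kΩ.
Then V_out = V_CC · R2'/(R1 + R2') = 41.2 × 1.024/22.02 = 1.916 V.

V_out ≈ 1.92 V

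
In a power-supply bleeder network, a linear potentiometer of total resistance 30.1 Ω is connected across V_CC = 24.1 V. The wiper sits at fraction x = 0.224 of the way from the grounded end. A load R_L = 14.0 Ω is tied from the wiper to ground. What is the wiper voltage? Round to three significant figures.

Split the track: R_lower = x·R_p = 6.742 Ω, R_upper = (1−x)·R_p = 23.36 Ω.
Lower segment in parallel with the load: 6.742 ‖ 14.0 = 4.551 Ω.
V_out = 24.1 × 4.551/(23.36 + 4.551) = 3.930 V.

V_out ≈ 3.93 V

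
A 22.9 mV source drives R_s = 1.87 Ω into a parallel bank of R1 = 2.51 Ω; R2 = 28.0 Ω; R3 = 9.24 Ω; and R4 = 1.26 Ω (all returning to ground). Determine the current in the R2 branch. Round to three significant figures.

I ≈ 0.234 mA

Combine the parallel branches: R_p = (1/2.51 + 1/28.0 + 1/9.24 + 1/1.26)⁻¹ = 0.7485 Ω.
Node voltage V_A = V_s · R_p/(R_s + R_p) = 22.9 × 0.2859 = 6.546 mV.
I(R2) = V_A / R2 = 6.546/28.0 = 0.2338 mA.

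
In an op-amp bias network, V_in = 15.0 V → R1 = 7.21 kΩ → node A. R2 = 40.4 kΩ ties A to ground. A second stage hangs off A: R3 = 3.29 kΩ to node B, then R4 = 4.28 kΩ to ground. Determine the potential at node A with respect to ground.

V_A ≈ 7.04 V

Looking into the second stage from A: R3 + R4 = 7.570 kΩ appears in parallel with R2.
Effective lower resistance at A: R2 ‖ 7.570 = 6.375 kΩ.
V_A = 15.0 × 6.375/(7.21 + 6.375) = 7.039 V.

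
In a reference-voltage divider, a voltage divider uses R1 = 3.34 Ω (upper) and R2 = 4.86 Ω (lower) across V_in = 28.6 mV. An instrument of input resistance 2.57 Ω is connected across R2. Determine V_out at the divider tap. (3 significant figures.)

The load sits in parallel with R2, giving an effective lower resistance R2' = R2·R_L/(R2+R_L) = 1.681 Ω.
Voltage divider with the loaded lower leg: V_out = 28.6 × 1.681/(3.34 + 1.681) = 28.6 × 0.3348 = 9.575 mV.

V_out ≈ 9.58 mV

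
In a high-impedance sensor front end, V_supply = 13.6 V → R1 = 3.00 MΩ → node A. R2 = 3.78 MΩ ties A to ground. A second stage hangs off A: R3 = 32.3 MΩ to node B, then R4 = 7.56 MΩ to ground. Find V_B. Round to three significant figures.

V_B ≈ 1.38 V

Node A sees R2 in parallel with the series input of stage 2, R3 + R4 = 39.86 MΩ.
Effective lower resistance at A: R2 ‖ 39.86 = 3.453 MΩ.
V_A = 13.6 × 3.453/(3.00 + 3.453) = 7.277 V.
V_B = V_A × 0.1897 = 1.380 V.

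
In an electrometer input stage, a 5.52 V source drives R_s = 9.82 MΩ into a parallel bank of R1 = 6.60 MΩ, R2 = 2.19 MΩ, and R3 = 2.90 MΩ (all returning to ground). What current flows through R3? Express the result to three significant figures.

I ≈ 0.184 µA

Equivalent of the parallel group: R_p = 1.049 MΩ.
V_A = 5.52 × 1.049/10.87 = 0.5329 V.
I(R3) = V_A / R3 = 0.5329/2.90 = 0.1838 µA.
(Check via current divider: I_total = 0.5078 µA; share G_k/ΣG = 0.3618 → same result.)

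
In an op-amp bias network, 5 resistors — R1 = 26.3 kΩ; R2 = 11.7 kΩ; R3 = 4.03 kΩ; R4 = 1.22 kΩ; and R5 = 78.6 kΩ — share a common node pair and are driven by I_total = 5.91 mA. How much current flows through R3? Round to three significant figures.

I ≈ 1.22 mA

ΣG = 1/26.3 + 1/11.7 + 1/4.03 + 1/1.22 + 1/78.6 = 1.204.
R3 takes the fraction G_k/ΣG = 0.2481/1.204 = 0.2061, so I = 5.91 × 0.2061 = 1.218 mA.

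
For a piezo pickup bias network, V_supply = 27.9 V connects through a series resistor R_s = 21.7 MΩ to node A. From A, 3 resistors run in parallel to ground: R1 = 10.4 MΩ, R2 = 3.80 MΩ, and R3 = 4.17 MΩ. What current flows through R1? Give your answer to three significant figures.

I ≈ 0.192 µA

Equivalent of the parallel group: R_p = 1.669 MΩ.
V_A = 27.9 × 1.669/23.37 = 1.993 V.
I(R1) = V_A / R1 = 1.993/10.4 = 0.1916 µA.
(Equivalently: I_total = 1.194 µA, then current-divider fraction G_k/ΣG = 0.1605.)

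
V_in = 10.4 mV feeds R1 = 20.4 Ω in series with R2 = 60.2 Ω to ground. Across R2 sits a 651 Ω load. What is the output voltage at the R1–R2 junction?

R2 ‖ R_L = (60.2 × 651)/(60.2 + 651) = 55.10 Ω.
Then V_out = V_in · R2'/(R1 + R2') = 10.4 × 55.10/75.50 = 7.590 mV.

V_out ≈ 7.59 mV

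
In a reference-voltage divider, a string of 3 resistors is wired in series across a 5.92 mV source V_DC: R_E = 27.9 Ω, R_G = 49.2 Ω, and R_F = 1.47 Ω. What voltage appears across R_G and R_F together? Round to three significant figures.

ΣR = 27.9 + 49.2 + 1.47 = 78.57 Ω.
R_{R_G..R_F} = 49.2 + 1.47 = 50.67 Ω.
Voltage divider: V = V_DC · (50.67 / 78.57) = 5.92 × 0.6449 = 3.818 mV.

V ≈ 3.82 mV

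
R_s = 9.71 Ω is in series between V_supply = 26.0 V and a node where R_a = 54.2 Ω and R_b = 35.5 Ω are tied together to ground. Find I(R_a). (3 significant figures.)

Parallel bank: R_p = 1/(1/54.2 + 1/35.5) = 21.45 Ω.
Node voltage V_A = V_supply · R_p/(R_s + R_p) = 26.0 × 0.6884 = 17.90 V.
I(R_a) = V_A / R_a = 17.90/54.2 = 0.3302 A.

I ≈ 0.330 A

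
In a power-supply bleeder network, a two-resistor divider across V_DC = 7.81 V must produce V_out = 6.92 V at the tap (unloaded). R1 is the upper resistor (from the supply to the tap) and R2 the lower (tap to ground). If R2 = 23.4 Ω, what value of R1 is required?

The divider ratio is R2/(R1+R2) = 6.92/7.81 = 0.8860.
R1 = R2·(1/k − 1) = 23.4 × 0.1286 = 3.010 Ω.

R1 ≈ 3.01 Ω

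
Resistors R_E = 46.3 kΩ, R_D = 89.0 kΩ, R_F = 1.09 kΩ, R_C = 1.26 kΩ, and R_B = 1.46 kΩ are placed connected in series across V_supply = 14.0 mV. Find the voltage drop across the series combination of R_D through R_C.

Series total: ΣR = 46.3 + 89.0 + 1.09 + 1.26 + 1.46 = 139.1 kΩ.
R_{R_D..R_C} = 89.0 + 1.09 + 1.26 = 91.35 kΩ.
Voltage divider: V = V_supply · (91.35 / 139.1) = 14.0 × 0.6567 = 9.193 mV.

V ≈ 9.19 mV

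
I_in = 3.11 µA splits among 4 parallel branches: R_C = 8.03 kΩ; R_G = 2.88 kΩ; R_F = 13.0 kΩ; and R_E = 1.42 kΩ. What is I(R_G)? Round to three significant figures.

Conductances: ΣG = 1/8.03 + 1/2.88 + 1/13.0 + 1/1.42 = 1.253 (1/kΩ).
By the current-divider rule, I = I_in · G_k/ΣG = 3.11 × 0.2771 = 0.8619 µA.

I ≈ 0.862 µA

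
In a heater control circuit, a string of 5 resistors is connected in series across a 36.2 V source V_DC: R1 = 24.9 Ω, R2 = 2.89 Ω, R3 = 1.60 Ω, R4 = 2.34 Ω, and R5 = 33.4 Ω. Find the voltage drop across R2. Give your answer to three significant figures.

Total series resistance ΣR = 24.9 + 2.89 + 1.60 + 2.34 + 33.4 = 65.13 Ω.
Voltage divider: V = V_DC · (2.890 / 65.13) = 36.2 × 0.04437 = 1.606 V.

V ≈ 1.61 V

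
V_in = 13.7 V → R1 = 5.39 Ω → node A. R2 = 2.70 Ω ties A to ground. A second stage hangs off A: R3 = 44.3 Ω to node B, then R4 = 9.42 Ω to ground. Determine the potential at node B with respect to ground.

Node A sees R2 in parallel with the series input of stage 2, R3 + R4 = 53.72 Ω.
R2 ‖ (R3+R4) = 2.571 Ω.
So V_A = 13.7 × 0.3229 = 4.424 V.
Stage 2 is unloaded, so V_B = V_A · R4/(R3+R4) = 4.424 × 9.42/53.72 = 0.7758 V.

V_B ≈ 0.776 V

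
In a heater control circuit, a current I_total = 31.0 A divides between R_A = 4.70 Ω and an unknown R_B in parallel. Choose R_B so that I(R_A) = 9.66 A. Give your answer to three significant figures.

In a two-way split, I_A/I_total = R_B/(R_A + R_B).
With f = 0.3116, R_B = R_A · f/(1−f) = 4.70 × 0.4527 = 2.128 Ω.

R_B ≈ 2.13 Ω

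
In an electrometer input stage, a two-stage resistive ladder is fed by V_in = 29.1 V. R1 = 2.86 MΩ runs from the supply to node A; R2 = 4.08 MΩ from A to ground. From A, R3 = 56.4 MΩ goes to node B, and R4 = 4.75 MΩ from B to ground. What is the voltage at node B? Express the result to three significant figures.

Looking into the second stage from A: R3 + R4 = 61.15 MΩ appears in parallel with R2.
Effective lower resistance at A: R2 ‖ 61.15 = 3.825 MΩ.
So V_A = 29.1 × 0.5722 = 16.65 V.
V_B = V_A × 0.07768 = 1.293 V.

V_B ≈ 1.29 V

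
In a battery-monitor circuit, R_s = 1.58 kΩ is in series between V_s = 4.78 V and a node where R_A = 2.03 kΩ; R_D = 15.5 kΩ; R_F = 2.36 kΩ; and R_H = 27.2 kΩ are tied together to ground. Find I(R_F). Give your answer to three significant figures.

I ≈ 0.777 mA

Parallel bank: R_p = 1/(1/2.03 + 1/15.5 + 1/2.36 + 1/27.2) = 0.9827 kΩ.
Node voltage V_A = V_s · R_p/(R_s + R_p) = 4.78 × 0.3835 = 1.833 V.
Branch current I = V_A/R_F = 1.833/2.36 = 0.7767 mA.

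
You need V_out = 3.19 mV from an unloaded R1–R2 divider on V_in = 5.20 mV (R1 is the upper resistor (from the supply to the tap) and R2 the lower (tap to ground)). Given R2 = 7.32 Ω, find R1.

V_out/V_in = R2/(R1+R2) = 0.6135.
So R1 = R2 · (V_in/V_out − 1) = 7.32 × (5.20/3.19 − 1) = 7.32 × 0.6301 = 4.612 Ω.

R1 ≈ 4.61 Ω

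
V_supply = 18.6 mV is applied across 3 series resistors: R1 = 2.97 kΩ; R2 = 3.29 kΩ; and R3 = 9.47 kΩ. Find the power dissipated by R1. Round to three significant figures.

P ≈ 4.15 nW

ΣR = 15.73 kΩ → I = 18.6/15.73 = 1.182 µA.
V(R1) = I·R = 3.512 mV; P = V·I = 3.512 × 1.182 = 4.153 nW.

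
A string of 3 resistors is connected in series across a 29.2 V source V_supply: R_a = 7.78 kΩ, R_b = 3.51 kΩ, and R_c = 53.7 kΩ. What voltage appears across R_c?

V ≈ 24.1 V

Series total: ΣR = 7.78 + 3.51 + 53.7 = 64.99 kΩ.
Voltage divider: V = V_supply · (53.70 / 64.99) = 29.2 × 0.8263 = 24.13 V.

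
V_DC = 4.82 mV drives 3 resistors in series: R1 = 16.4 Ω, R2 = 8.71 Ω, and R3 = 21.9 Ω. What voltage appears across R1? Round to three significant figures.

ΣR = 16.4 + 8.71 + 21.9 = 47.01 Ω.
Voltage divider: V = V_DC · (16.40 / 47.01) = 4.82 × 0.3489 = 1.682 mV.

V ≈ 1.68 mV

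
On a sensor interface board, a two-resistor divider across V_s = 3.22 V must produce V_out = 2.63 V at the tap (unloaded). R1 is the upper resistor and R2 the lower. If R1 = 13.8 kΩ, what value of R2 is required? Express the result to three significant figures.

R2 ≈ 61.5 kΩ

V_out/V_s = R2/(R1+R2) = 0.8168.
So R2 = R1 · V_out/(V_s − V_out) = 13.8 × 2.63/(3.22 − 2.63) = 13.8 × 4.458 = 61.52 kΩ.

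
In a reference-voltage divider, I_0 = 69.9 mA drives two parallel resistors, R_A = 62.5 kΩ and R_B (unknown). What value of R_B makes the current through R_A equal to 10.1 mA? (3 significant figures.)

The fraction through R_A equals R_B/(R_A+R_B).
10.1/69.9 = R_B/(R_A + R_B) → R_B = R_A · (0.1445)/(1 − 0.1445) = 62.5 × 0.1689 = 10.56 kΩ.

R_B ≈ 10.6 kΩ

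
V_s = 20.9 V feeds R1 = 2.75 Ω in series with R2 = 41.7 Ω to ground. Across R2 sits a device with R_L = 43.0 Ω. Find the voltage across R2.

The load sits in parallel with R2, giving an effective lower resistance R2' = R2·R_L/(R2+R_L) = 21.17 Ω.
Then V_out = V_s · R2'/(R1 + R2') = 20.9 × 21.17/23.92 = 18.50 V.

V_out ≈ 18.5 V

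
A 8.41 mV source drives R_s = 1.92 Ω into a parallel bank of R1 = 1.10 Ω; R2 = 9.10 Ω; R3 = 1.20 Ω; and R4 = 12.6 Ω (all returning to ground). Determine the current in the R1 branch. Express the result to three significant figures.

I ≈ 1.62 mA

Combine the parallel branches: R_p = (1/1.10 + 1/9.10 + 1/1.20 + 1/12.6)⁻¹ = 0.5177 Ω.
V_A by voltage divider: V_A = 8.41 × 0.5177/(1.92 + 0.5177) = 1.786 mV.
I(R1) = V_A / R1 = 1.786/1.10 = 1.624 mA.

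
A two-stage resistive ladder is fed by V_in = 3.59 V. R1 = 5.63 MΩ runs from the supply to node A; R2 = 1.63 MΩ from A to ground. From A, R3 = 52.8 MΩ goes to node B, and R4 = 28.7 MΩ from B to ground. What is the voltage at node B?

V_B ≈ 0.280 V

Node A sees R2 in parallel with the series input of stage 2, R3 + R4 = 81.50 MΩ.
R2 ‖ (R3+R4) = 1.598 MΩ.
V_A = 3.59 × 1.598/(5.63 + 1.598) = 0.7937 V.
V_B = V_A × 0.3521 = 0.2795 V.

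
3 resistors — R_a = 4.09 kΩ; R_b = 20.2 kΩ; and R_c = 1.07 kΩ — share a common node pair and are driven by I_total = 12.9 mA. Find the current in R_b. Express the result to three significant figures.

ΣG = 1/4.09 + 1/20.2 + 1/1.07 = 1.229.
Current divider: I(R_b) = I_total · G_k/ΣG = 12.9 × (0.04950/1.229) = 12.9 × 0.04029 = 0.5198 mA.

I ≈ 0.520 mA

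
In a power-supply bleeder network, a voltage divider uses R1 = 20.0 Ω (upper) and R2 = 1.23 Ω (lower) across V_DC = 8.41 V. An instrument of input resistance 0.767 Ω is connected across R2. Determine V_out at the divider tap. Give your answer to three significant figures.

V_out ≈ 0.194 V

First combine the lower leg with the load: R2 ‖ R_L = 0.4724 Ω.
Then V_out = V_DC · R2'/(R1 + R2') = 8.41 × 0.4724/20.47 = 0.1941 V.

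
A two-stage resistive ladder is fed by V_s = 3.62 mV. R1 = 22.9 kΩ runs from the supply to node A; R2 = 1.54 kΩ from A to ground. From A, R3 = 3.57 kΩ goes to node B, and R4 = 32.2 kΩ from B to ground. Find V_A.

The second stage (R3 + R4 = 35.77 kΩ) loads node A in parallel with R2.
R2 ‖ (R3+R4) = 1.476 kΩ.
First divider: V_A = V_s · 1.476/(22.9 + 1.476) = 0.2193 mV.

V_A ≈ 0.219 mV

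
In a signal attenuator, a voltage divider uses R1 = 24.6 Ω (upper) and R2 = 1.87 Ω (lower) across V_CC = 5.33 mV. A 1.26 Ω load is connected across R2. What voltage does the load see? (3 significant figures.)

First combine the lower leg with the load: R2 ‖ R_L = 0.7528 Ω.
Voltage divider with the loaded lower leg: V_out = 5.33 × 0.7528/(24.6 + 0.7528) = 5.33 × 0.02969 = 0.1583 mV.

V_out ≈ 0.158 mV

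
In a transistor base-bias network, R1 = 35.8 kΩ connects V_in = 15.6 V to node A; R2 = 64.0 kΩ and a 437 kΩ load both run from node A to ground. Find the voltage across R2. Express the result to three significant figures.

R2 ‖ R_L = (64.0 × 437)/(64.0 + 437) = 55.82 kΩ.
Then V_out = V_in · R2'/(R1 + R2') = 15.6 × 55.82/91.62 = 9.505 V.

V_out ≈ 9.50 V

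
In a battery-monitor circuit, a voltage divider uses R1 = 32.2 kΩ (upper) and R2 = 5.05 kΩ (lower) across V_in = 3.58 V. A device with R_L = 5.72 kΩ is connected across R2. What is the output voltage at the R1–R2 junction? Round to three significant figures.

V_out ≈ 0.275 V

First combine the lower leg with the load: R2 ‖ R_L = 2.682 kΩ.
Now apply the divider: V_out = 3.58 × 0.07689 = 0.2753 V.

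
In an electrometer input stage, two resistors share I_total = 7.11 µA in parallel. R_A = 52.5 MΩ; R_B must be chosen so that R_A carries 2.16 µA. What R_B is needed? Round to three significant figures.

R_B ≈ 22.9 MΩ

The fraction through R_A equals R_B/(R_A+R_B).
2.16/7.11 = R_B/(R_A + R_B) → R_B = R_A · (0.3038)/(1 − 0.3038) = 52.5 × 0.4364 = 22.91 MΩ.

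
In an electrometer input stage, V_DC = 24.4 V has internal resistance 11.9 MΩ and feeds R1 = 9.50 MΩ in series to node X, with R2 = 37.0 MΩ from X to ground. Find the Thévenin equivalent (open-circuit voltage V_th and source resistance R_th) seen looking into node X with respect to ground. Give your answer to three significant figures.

V_th ≈ 15.5 V, R_th ≈ 13.6 MΩ

R1' = 11.9 + 9.50 = 21.40 MΩ (source resistance + R1).
Open-circuit (no load on X): V_th = V_DC · R2/(R1' + R2) = 24.4 × 37.0/(21.40 + 37.0) = 15.46 V.
With V_DC suppressed (replaced by a short), R_th = R1' ‖ R2 = (21.40 × 37.0)/(21.40 + 37.0) = 13.56 MΩ.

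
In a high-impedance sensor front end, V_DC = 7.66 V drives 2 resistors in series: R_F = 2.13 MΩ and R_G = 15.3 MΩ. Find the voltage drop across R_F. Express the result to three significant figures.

V ≈ 0.936 V

ΣR = 2.13 + 15.3 = 17.43 MΩ.
Voltage divider: V = V_DC · (2.130 / 17.43) = 7.66 × 0.1222 = 0.9361 V.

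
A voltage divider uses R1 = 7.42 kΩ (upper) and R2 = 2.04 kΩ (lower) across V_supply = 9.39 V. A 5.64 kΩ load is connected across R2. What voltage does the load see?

V_out ≈ 1.58 V

First combine the lower leg with the load: R2 ‖ R_L = 1.498 kΩ.
Voltage divider with the loaded lower leg: V_out = 9.39 × 1.498/(7.42 + 1.498) = 9.39 × 0.1680 = 1.577 V.
(Unloaded it would be 2.02 V; the load pulls it down.)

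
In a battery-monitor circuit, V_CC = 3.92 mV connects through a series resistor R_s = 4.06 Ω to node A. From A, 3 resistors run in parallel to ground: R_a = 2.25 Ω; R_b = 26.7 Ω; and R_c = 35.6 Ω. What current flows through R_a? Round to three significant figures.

I ≈ 0.567 mA

Combine the parallel branches: R_p = (1/2.25 + 1/26.7 + 1/35.6)⁻¹ = 1.961 Ω.
Node voltage V_A = V_CC · R_p/(R_s + R_p) = 3.92 × 0.3257 = 1.277 mV.
I(R_a) = V_A / R_a = 1.277/2.25 = 0.5674 mA.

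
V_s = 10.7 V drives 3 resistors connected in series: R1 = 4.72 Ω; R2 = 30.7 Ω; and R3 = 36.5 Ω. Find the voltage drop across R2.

V ≈ 4.57 V

Series total: ΣR = 4.72 + 30.7 + 36.5 = 71.92 Ω.
V = V_s · R/ΣR = 10.7 × 0.4269 = 4.567 V.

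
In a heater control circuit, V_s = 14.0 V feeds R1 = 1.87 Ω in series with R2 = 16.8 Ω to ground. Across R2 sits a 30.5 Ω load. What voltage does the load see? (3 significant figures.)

First combine the lower leg with the load: R2 ‖ R_L = 10.83 Ω.
Now apply the divider: V_out = 14.0 × 0.8528 = 11.94 V.

V_out ≈ 11.9 V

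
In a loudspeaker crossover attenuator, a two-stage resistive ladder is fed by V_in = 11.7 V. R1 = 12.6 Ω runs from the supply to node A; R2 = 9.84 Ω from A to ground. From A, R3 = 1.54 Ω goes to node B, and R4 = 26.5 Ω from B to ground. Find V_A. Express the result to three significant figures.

Looking into the second stage from A: R3 + R4 = 28.04 Ω appears in parallel with R2.
R2 ‖ (R3+R4) = 7.284 Ω.
V_A = 11.7 × 7.284/(12.6 + 7.284) = 4.286 V.

V_A ≈ 4.29 V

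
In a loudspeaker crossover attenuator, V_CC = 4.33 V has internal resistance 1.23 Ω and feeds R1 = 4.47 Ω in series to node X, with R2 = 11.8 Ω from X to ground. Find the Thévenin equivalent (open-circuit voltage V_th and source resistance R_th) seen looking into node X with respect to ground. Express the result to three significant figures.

V_th ≈ 2.92 V, R_th ≈ 3.84 Ω

R1' = 1.23 + 4.47 = 5.700 Ω (source resistance + R1).
Open-circuit (no load on X): V_th = V_CC · R2/(R1' + R2) = 4.33 × 11.8/(5.700 + 11.8) = 2.920 V.
Looking into X with the source shorted: R_th = R1'·R2/(R1'+R2) = 5.700 × 11.8/17.50 = 3.843 Ω.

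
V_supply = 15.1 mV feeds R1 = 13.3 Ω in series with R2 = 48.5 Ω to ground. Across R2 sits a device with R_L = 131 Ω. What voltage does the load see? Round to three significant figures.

V_out ≈ 11.0 mV

First combine the lower leg with the load: R2 ‖ R_L = 35.40 Ω.
Now apply the divider: V_out = 15.1 × 0.7269 = 10.98 mV.
(Unloaded it would be 11.9 mV; the load pulls it down.)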